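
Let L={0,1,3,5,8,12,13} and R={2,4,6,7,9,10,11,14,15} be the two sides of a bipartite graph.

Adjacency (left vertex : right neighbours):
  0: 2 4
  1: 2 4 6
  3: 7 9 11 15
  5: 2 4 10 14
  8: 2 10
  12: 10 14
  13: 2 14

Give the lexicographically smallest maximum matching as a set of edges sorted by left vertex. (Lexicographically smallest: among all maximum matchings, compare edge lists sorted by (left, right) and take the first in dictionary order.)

Lex-smallest maximum matching: {(0,2), (1,6), (3,7), (5,4), (8,10), (12,14)}

|M| = 6 (so the lex-smallest maximum matching has 6 edges)
process left vertices in ascending order; for each, take the smallest-labelled available neighbour that still permits 6 edges overall, or leave it unmatched if none does
lex-smallest matching: {0-2, 1-6, 3-7, 5-4, 8-10, 12-14}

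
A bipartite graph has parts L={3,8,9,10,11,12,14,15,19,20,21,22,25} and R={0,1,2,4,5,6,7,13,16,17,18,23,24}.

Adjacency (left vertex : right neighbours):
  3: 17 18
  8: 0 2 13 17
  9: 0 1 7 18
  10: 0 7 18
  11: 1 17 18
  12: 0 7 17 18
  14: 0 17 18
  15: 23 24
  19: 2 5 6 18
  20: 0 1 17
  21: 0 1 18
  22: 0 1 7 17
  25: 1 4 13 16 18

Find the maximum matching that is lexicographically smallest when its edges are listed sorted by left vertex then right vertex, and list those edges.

|M| = 9 (so the lex-smallest maximum matching has 9 edges)
process left vertices in ascending order; for each, take the smallest-labelled available neighbour that still permits 9 edges overall, or leave it unmatched if none does
lex-smallest matching: {3-17, 8-2, 9-0, 10-7, 11-1, 12-18, 15-23, 19-5, 25-4}

Lex-smallest maximum matching: {(3,17), (8,2), (9,0), (10,7), (11,1), (12,18), (15,23), (19,5), (25,4)}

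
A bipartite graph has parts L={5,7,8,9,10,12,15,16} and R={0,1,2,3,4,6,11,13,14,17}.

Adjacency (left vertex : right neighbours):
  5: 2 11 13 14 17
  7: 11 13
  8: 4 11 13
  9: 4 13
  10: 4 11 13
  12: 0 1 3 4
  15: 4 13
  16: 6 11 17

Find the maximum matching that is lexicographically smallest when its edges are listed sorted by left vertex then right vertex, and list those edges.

Lex-smallest maximum matching: {(5,2), (7,11), (8,4), (9,13), (12,0), (16,6)}

|M| = 6 (so the lex-smallest maximum matching has 6 edges)
process left vertices in ascending order; for each, take the smallest-labelled available neighbour that still permits 6 edges overall, or leave it unmatched if none does
lex-smallest matching: {5-2, 7-11, 8-4, 9-13, 12-0, 16-6}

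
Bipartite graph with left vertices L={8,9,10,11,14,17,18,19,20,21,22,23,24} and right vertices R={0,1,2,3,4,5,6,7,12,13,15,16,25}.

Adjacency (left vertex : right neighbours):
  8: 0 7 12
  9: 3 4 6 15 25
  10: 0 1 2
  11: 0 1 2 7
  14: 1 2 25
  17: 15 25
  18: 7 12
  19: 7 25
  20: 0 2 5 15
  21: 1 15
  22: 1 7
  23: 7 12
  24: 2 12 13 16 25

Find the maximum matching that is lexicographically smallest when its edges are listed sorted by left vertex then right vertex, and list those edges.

|M| = 10 (so the lex-smallest maximum matching has 10 edges)
process left vertices in ascending order; for each, take the smallest-labelled available neighbour that still permits 10 edges overall, or leave it unmatched if none does
lex-smallest matching: {8-0, 9-3, 10-1, 11-2, 14-25, 17-15, 18-7, 20-5, 23-12, 24-13}

Lex-smallest maximum matching: {(8,0), (9,3), (10,1), (11,2), (14,25), (17,15), (18,7), (20,5), (23,12), (24,13)}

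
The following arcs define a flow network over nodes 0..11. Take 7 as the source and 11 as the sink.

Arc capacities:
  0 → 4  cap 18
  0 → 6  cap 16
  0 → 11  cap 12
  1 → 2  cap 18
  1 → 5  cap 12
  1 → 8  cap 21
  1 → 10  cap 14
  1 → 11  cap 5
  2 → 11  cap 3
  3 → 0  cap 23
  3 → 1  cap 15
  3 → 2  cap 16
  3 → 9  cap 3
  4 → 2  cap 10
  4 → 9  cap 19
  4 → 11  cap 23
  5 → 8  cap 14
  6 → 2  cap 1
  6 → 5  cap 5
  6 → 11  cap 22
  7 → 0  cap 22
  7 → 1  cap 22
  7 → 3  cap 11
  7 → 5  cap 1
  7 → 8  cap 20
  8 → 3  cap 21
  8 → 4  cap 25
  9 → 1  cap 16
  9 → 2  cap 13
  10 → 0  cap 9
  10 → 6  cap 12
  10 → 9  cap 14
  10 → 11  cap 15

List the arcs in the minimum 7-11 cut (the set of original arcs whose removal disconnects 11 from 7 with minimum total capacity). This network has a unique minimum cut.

augment #1: 7→0→11 push 12
augment #2: 7→1→11 push 5
augment #3: 7→0→4→11 push 10
augment #4: 7→1→2→11 push 3
augment #5: 7→1→10→11 push 14
augment #6: 7→8→4→11 push 13
augment #7: 7→3→0→6→11 push 11
augment #8: 7→8→3→0→6→11 push 5
max flow = 73; residual-reachable set from 7 gives S-side
cut edges (S→T): {(0,6), (0,11), (1,10), (1,11), (2,11), (4,11)} total cap 73

Min-cut arcs: {(0,6), (0,11), (1,10), (1,11), (2,11), (4,11)} (total capacity 73)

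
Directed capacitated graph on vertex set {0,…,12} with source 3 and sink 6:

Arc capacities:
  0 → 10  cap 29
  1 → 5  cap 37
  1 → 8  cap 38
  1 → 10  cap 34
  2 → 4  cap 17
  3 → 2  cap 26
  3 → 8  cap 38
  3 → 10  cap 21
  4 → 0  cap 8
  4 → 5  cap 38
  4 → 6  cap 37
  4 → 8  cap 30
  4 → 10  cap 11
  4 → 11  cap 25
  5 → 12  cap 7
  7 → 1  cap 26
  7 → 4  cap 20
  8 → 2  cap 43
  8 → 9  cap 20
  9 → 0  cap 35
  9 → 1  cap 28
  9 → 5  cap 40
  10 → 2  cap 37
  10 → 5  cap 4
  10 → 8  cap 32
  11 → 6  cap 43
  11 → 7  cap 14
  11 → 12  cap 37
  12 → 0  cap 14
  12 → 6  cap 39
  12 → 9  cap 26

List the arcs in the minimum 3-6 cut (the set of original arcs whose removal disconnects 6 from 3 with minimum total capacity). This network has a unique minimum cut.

Min-cut arcs: {(2,4), (5,12)} (total capacity 24)

augment #1: 3→2→4→6 push 17
augment #2: 3→10→5→12→6 push 4
augment #3: 3→8→9→5→12→6 push 3
max flow = 24; residual-reachable set from 3 gives S-side
cut edges (S→T): {(2,4), (5,12)} total cap 24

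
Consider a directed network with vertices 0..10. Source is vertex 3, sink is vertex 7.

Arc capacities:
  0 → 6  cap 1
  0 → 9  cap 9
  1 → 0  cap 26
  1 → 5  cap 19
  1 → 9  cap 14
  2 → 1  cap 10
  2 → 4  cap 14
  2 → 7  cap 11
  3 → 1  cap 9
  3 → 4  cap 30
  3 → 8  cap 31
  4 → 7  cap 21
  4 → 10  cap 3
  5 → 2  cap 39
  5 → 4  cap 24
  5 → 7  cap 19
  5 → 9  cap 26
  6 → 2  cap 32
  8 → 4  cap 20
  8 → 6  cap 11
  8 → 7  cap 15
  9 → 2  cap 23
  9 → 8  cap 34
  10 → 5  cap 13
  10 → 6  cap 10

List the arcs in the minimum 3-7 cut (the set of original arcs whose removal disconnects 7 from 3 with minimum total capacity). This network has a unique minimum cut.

Min-cut arcs: {(3,1), (4,7), (4,10), (8,6), (8,7)} (total capacity 59)

augment #1: 3→4→7 push 21
augment #2: 3→8→7 push 15
augment #3: 3→1→5→7 push 9
augment #4: 3→4→10→5→7 push 3
augment #5: 3→8→6→2→7 push 11
max flow = 59; residual-reachable set from 3 gives S-side
cut edges (S→T): {(3,1), (4,7), (4,10), (8,6), (8,7)} total cap 59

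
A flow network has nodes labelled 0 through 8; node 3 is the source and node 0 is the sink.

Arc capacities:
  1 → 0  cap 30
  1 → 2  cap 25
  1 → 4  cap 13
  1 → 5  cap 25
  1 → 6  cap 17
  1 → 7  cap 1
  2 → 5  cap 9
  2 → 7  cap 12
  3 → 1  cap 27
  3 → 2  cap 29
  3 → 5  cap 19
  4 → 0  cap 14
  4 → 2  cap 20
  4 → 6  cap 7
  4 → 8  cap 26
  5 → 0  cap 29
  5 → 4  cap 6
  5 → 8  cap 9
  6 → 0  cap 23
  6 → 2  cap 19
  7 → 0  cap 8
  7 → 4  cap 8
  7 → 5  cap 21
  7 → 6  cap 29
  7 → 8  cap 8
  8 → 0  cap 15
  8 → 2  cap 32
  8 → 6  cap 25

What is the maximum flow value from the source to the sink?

Maximum flow value: 67

augment #1: 3→1→0 bottleneck 27, total now 27
augment #2: 3→5→0 bottleneck 19, total now 46
augment #3: 3→2→5→0 bottleneck 9, total now 55
augment #4: 3→2→7→0 bottleneck 8, total now 63
augment #5: 3→2→7→4→0 bottleneck 4, total now 67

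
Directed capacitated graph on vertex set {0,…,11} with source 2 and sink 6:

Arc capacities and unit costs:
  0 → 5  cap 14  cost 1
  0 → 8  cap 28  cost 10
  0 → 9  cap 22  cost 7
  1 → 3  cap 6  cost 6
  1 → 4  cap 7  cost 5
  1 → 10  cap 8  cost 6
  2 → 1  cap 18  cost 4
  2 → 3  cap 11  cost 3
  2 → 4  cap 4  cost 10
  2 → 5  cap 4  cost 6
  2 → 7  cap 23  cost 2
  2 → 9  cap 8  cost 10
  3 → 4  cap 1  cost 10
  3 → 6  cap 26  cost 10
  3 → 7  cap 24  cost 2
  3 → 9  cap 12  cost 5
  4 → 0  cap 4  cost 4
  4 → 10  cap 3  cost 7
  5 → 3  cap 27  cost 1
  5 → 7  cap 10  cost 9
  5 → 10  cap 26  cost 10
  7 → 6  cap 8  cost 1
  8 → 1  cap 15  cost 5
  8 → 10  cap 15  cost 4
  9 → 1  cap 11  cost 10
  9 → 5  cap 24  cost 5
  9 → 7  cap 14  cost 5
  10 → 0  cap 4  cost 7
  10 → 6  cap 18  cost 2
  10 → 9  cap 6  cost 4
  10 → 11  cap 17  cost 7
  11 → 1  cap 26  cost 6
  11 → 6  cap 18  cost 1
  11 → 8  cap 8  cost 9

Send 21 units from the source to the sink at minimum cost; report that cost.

shortest-cost path #1: 2→7→6 push 8 @ unit cost 3 (adds 24)
shortest-cost path #2: 2→1→10→6 push 8 @ unit cost 12 (adds 96)
shortest-cost path #3: 2→3→6 push 5 @ unit cost 13 (adds 65)
total cost = 185

Minimum cost for 21 units: 185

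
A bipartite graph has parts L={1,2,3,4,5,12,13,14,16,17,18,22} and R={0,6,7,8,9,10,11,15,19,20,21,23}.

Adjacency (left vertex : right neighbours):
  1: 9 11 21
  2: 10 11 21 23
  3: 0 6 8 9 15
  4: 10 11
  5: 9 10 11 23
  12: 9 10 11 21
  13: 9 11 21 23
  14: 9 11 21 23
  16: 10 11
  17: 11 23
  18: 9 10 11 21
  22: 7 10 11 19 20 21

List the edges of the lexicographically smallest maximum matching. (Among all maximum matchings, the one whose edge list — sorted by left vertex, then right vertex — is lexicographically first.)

Lex-smallest maximum matching: {(1,9), (2,10), (3,0), (4,11), (5,23), (12,21), (22,7)}

|M| = 7 (so the lex-smallest maximum matching has 7 edges)
process left vertices in ascending order; for each, take the smallest-labelled available neighbour that still permits 7 edges overall, or leave it unmatched if none does
lex-smallest matching: {1-9, 2-10, 3-0, 4-11, 5-23, 12-21, 22-7}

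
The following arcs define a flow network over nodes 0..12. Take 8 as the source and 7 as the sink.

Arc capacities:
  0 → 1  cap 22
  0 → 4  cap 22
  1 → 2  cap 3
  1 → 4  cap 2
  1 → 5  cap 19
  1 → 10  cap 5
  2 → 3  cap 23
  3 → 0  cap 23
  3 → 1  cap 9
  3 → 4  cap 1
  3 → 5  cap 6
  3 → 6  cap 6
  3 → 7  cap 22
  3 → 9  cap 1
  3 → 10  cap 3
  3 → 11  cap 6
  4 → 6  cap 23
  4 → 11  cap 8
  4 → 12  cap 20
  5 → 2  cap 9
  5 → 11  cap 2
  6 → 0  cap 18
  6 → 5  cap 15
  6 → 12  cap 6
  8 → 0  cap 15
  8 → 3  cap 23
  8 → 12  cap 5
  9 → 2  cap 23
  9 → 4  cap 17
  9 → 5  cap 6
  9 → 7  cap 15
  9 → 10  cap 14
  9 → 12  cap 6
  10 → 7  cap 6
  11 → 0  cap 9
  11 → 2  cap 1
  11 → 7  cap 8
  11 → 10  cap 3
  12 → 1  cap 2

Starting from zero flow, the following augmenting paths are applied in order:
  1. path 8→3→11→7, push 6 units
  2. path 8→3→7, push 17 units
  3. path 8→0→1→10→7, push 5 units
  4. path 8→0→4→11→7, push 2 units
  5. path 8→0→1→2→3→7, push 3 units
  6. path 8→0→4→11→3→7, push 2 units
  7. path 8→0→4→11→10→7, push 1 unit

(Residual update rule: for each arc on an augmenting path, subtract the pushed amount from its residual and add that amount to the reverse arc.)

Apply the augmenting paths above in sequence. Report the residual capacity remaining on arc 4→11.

after path 1 (8→3→11→7, push 6): res(4,11)=8
after path 2 (8→3→7, push 17): res(4,11)=8
after path 3 (8→0→1→10→7, push 5): res(4,11)=8
after path 4 (8→0→4→11→7, push 2): res(4,11)=6
after path 5 (8→0→1→2→3→7, push 3): res(4,11)=6
after path 6 (8→0→4→11→3→7, push 2): res(4,11)=4
after path 7 (8→0→4→11→10→7, push 1): res(4,11)=3

Residual capacity of (4,11): 3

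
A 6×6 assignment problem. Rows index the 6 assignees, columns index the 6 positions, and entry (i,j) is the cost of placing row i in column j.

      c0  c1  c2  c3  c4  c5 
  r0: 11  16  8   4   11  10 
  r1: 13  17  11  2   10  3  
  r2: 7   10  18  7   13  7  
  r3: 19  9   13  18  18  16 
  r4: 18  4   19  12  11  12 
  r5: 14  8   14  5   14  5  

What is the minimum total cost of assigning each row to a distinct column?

one of 2 optimal assignments: row0→col2 (cost 8), row1→col3 (cost 2), row2→col0 (cost 7), row3→col1 (cost 9), row4→col4 (cost 11), row5→col5 (cost 5)
total = 8 + 2 + 7 + 9 + 11 + 5 = 42

Minimum assignment cost: 42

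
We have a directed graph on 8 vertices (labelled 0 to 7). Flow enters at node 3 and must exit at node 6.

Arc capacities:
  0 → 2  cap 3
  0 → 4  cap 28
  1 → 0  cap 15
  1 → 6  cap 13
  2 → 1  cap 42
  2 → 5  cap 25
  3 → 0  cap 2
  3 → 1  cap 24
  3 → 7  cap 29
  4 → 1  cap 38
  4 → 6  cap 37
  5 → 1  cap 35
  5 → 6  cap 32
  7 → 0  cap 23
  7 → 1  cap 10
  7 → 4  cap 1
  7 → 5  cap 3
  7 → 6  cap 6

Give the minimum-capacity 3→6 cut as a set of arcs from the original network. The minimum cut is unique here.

augment #1: 3→1→6 push 13
augment #2: 3→7→6 push 6
augment #3: 3→0→4→6 push 2
augment #4: 3→7→4→6 push 1
augment #5: 3→7→5→6 push 3
augment #6: 3→1→0→4→6 push 11
augment #7: 3→7→0→4→6 push 15
augment #8: 3→7→0→2→5→6 push 3
max flow = 54; residual-reachable set from 3 gives S-side
cut edges (S→T): {(0,2), (0,4), (1,6), (7,4), (7,5), (7,6)} total cap 54

Min-cut arcs: {(0,2), (0,4), (1,6), (7,4), (7,5), (7,6)} (total capacity 54)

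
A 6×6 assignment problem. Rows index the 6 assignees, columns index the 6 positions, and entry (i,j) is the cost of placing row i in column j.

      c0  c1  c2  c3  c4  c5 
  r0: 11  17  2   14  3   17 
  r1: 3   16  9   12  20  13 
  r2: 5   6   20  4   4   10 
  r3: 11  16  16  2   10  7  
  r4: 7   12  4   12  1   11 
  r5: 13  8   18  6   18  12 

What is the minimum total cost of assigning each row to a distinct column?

Minimum assignment cost: 25

one of 2 optimal assignments: row0→col2 (cost 2), row1→col0 (cost 3), row2→col1 (cost 6), row3→col5 (cost 7), row4→col4 (cost 1), row5→col3 (cost 6)
total = 2 + 3 + 6 + 7 + 1 + 6 = 25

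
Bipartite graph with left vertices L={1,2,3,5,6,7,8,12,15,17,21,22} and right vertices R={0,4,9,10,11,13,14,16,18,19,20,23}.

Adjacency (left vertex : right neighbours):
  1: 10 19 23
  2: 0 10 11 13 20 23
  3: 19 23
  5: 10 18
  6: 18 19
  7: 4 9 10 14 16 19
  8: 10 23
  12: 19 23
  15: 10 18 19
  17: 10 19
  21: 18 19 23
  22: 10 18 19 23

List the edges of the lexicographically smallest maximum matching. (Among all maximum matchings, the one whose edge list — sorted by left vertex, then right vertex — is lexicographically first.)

Lex-smallest maximum matching: {(1,10), (2,0), (3,19), (5,18), (7,4), (8,23)}

|M| = 6 (so the lex-smallest maximum matching has 6 edges)
process left vertices in ascending order; for each, take the smallest-labelled available neighbour that still permits 6 edges overall, or leave it unmatched if none does
lex-smallest matching: {1-10, 2-0, 3-19, 5-18, 7-4, 8-23}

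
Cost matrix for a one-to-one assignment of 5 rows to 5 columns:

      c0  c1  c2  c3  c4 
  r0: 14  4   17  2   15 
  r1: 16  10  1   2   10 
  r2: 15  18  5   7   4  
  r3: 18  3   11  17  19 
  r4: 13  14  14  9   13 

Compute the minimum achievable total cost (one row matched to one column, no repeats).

Minimum assignment cost: 23

optimal assignment: row0→col3 (cost 2), row1→col2 (cost 1), row2→col4 (cost 4), row3→col1 (cost 3), row4→col0 (cost 13)
total = 2 + 1 + 4 + 3 + 13 = 23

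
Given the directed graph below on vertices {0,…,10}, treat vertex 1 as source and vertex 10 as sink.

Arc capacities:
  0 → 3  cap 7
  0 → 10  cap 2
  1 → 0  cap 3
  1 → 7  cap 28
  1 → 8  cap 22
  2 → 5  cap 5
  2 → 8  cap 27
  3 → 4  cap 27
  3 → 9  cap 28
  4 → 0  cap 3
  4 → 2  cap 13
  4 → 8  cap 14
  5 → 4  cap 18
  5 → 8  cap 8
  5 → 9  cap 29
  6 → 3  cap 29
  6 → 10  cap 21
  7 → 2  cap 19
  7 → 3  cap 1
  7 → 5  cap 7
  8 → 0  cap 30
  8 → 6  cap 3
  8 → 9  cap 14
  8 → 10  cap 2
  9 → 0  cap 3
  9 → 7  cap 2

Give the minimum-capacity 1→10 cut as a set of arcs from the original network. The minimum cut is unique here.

augment #1: 1→0→10 push 2
augment #2: 1→8→10 push 2
augment #3: 1→8→6→10 push 3
max flow = 7; residual-reachable set from 1 gives S-side
cut edges (S→T): {(0,10), (8,6), (8,10)} total cap 7

Min-cut arcs: {(0,10), (8,6), (8,10)} (total capacity 7)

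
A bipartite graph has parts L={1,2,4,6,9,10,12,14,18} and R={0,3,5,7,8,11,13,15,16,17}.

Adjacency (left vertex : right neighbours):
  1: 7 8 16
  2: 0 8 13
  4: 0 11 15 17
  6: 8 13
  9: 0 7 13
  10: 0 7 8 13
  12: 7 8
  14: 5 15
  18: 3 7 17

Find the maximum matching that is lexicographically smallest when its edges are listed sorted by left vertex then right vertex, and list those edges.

Lex-smallest maximum matching: {(1,16), (2,0), (4,11), (6,8), (9,7), (10,13), (14,5), (18,3)}

|M| = 8 (so the lex-smallest maximum matching has 8 edges)
process left vertices in ascending order; for each, take the smallest-labelled available neighbour that still permits 8 edges overall, or leave it unmatched if none does
lex-smallest matching: {1-16, 2-0, 4-11, 6-8, 9-7, 10-13, 14-5, 18-3}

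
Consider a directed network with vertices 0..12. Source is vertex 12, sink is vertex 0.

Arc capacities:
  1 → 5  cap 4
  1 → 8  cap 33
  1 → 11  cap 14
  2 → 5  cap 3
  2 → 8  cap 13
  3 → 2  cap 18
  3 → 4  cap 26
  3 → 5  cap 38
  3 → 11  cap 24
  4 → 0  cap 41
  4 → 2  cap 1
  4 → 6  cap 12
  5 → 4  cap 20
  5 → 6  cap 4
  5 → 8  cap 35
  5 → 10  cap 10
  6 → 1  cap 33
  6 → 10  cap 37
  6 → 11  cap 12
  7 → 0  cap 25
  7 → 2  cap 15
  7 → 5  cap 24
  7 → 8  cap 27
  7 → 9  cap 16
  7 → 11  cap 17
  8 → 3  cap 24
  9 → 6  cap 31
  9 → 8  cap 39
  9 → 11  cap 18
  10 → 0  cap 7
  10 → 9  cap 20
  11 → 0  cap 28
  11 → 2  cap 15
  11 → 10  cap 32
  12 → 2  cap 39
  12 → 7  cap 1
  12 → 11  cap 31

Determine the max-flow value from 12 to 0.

Maximum flow value: 48

augment #1: 12→7→0 bottleneck 1, total now 1
augment #2: 12→11→0 bottleneck 28, total now 29
augment #3: 12→11→10→0 bottleneck 3, total now 32
augment #4: 12→2→5→4→0 bottleneck 3, total now 35
augment #5: 12→2→8→3→4→0 bottleneck 13, total now 48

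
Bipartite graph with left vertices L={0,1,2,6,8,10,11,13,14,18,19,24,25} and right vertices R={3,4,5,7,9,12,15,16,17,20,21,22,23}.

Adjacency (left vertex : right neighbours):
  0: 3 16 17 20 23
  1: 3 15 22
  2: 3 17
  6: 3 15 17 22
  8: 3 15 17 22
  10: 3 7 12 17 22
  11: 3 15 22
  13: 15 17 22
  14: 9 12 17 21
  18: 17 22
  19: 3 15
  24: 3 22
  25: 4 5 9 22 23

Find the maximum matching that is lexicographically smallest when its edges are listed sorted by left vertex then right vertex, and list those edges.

Lex-smallest maximum matching: {(0,16), (1,3), (2,17), (6,15), (8,22), (10,7), (14,9), (25,4)}

|M| = 8 (so the lex-smallest maximum matching has 8 edges)
process left vertices in ascending order; for each, take the smallest-labelled available neighbour that still permits 8 edges overall, or leave it unmatched if none does
lex-smallest matching: {0-16, 1-3, 2-17, 6-15, 8-22, 10-7, 14-9, 25-4}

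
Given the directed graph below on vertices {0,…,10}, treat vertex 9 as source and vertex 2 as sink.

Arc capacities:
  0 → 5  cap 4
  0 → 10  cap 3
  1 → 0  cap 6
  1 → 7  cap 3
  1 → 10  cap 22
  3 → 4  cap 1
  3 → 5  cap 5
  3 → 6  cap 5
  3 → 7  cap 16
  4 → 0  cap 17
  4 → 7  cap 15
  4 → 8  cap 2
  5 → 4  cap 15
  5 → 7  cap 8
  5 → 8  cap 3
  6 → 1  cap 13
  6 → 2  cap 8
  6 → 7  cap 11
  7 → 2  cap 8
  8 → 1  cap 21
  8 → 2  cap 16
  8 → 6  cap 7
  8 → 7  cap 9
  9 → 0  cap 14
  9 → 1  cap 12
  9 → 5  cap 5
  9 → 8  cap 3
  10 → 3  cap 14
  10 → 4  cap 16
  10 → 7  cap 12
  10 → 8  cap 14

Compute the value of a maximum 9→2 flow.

augment #1: 9→8→2 bottleneck 3, total now 3
augment #2: 9→1→7→2 bottleneck 3, total now 6
augment #3: 9→5→7→2 bottleneck 5, total now 11
augment #4: 9→0→5→8→2 bottleneck 3, total now 14
augment #5: 9→0→10→8→2 bottleneck 3, total now 17
augment #6: 9→1→10→8→2 bottleneck 7, total now 24
augment #7: 9→1→10→3→6→2 bottleneck 2, total now 26
augment #8: 9→0→5→4→8→6→2 bottleneck 1, total now 27

Maximum flow value: 27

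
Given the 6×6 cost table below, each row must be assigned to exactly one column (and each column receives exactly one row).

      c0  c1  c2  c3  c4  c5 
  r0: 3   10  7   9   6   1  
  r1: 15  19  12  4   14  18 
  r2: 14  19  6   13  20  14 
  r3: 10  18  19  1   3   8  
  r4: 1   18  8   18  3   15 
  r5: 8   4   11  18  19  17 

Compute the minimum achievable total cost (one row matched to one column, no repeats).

optimal assignment: row0→col5 (cost 1), row1→col3 (cost 4), row2→col2 (cost 6), row3→col4 (cost 3), row4→col0 (cost 1), row5→col1 (cost 4)
total = 1 + 4 + 6 + 3 + 1 + 4 = 19

Minimum assignment cost: 19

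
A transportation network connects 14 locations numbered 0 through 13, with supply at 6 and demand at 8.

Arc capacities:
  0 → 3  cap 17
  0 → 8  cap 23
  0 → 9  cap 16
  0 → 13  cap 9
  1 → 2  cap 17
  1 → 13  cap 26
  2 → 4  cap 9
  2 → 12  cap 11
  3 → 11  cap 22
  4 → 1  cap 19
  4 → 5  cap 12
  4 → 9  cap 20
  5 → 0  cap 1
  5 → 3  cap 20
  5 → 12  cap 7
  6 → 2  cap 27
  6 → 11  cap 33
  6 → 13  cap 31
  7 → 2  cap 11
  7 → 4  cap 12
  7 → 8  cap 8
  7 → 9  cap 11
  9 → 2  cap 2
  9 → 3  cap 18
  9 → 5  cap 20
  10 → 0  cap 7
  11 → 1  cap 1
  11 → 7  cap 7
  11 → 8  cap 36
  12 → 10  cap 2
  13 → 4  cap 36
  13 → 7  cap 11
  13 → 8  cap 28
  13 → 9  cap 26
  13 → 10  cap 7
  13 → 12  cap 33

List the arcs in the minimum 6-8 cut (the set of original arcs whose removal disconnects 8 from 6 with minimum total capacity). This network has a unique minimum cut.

augment #1: 6→11→8 push 33
augment #2: 6→13→8 push 28
augment #3: 6→13→7→8 push 3
augment #4: 6→2→4→5→0→8 push 1
augment #5: 6→2→12→10→0→8 push 2
augment #6: 6→2→4→1→13→7→8 push 5
augment #7: 6→2→4→5→3→11→8 push 3
max flow = 75; residual-reachable set from 6 gives S-side
cut edges (S→T): {(2,4), (6,11), (6,13), (12,10)} total cap 75

Min-cut arcs: {(2,4), (6,11), (6,13), (12,10)} (total capacity 75)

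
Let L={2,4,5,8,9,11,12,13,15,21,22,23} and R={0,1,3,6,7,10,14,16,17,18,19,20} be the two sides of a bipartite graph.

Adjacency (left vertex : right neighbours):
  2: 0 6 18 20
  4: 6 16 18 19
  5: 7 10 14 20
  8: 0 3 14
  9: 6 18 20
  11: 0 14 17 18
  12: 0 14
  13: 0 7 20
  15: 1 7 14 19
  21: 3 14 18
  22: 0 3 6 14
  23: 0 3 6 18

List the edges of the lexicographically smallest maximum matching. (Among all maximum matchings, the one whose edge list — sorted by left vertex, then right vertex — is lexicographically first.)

|M| = 11 (so the lex-smallest maximum matching has 11 edges)
process left vertices in ascending order; for each, take the smallest-labelled available neighbour that still permits 11 edges overall, or leave it unmatched if none does
lex-smallest matching: {2-0, 4-16, 5-10, 8-3, 9-20, 11-17, 12-14, 13-7, 15-1, 21-18, 22-6}

Lex-smallest maximum matching: {(2,0), (4,16), (5,10), (8,3), (9,20), (11,17), (12,14), (13,7), (15,1), (21,18), (22,6)}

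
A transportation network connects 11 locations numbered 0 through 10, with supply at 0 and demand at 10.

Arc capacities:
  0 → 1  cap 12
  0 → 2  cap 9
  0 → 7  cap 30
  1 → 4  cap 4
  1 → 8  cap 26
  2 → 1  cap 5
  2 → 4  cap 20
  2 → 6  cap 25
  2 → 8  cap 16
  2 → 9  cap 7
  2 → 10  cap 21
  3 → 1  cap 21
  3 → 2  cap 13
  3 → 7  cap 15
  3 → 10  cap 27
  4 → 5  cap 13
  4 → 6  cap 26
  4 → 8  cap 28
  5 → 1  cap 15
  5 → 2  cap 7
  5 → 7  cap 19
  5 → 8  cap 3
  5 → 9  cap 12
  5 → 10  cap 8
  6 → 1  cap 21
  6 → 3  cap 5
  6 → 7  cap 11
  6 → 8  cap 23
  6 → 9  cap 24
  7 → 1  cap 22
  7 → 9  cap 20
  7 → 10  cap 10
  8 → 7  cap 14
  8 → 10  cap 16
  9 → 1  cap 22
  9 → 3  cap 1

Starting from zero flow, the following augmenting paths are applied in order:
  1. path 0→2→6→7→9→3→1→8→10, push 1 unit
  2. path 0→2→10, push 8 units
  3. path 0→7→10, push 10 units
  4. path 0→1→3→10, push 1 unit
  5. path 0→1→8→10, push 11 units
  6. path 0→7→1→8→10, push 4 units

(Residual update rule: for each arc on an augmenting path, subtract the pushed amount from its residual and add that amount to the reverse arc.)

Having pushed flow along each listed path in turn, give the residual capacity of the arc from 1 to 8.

Residual capacity of (1,8): 10

after path 1 (0→2→6→7→9→3→1→8→10, push 1): res(1,8)=25
after path 2 (0→2→10, push 8): res(1,8)=25
after path 3 (0→7→10, push 10): res(1,8)=25
after path 4 (0→1→3→10, push 1): res(1,8)=25
after path 5 (0→1→8→10, push 11): res(1,8)=14
after path 6 (0→7→1→8→10, push 4): res(1,8)=10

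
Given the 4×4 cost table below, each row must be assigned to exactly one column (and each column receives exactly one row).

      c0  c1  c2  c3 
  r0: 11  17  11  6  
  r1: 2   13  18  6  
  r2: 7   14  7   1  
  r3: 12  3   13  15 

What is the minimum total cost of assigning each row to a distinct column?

optimal assignment: row0→col2 (cost 11), row1→col0 (cost 2), row2→col3 (cost 1), row3→col1 (cost 3)
total = 11 + 2 + 1 + 3 = 17

Minimum assignment cost: 17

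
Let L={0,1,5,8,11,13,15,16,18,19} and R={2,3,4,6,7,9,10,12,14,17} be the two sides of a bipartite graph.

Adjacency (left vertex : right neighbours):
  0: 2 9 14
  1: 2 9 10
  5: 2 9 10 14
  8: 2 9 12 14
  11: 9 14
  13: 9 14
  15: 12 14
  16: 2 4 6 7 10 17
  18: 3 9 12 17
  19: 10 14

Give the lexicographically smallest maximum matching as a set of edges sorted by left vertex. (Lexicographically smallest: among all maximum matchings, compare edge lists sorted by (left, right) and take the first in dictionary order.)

Lex-smallest maximum matching: {(0,2), (1,9), (5,10), (8,12), (11,14), (16,4), (18,3)}

|M| = 7 (so the lex-smallest maximum matching has 7 edges)
process left vertices in ascending order; for each, take the smallest-labelled available neighbour that still permits 7 edges overall, or leave it unmatched if none does
lex-smallest matching: {0-2, 1-9, 5-10, 8-12, 11-14, 16-4, 18-3}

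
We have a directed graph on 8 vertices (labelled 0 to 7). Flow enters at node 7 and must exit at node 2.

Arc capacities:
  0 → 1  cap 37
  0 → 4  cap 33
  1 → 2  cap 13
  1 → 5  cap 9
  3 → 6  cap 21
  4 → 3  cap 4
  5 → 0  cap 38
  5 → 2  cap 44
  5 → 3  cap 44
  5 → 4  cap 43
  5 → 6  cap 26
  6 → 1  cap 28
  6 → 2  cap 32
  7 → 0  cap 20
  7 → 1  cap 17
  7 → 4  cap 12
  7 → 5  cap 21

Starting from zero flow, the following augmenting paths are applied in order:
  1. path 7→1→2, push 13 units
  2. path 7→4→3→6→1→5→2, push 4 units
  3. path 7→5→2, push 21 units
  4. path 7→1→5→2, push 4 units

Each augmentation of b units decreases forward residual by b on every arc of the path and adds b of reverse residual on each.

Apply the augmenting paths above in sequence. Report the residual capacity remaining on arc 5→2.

Residual capacity of (5,2): 15

after path 1 (7→1→2, push 13): res(5,2)=44
after path 2 (7→4→3→6→1→5→2, push 4): res(5,2)=40
after path 3 (7→5→2, push 21): res(5,2)=19
after path 4 (7→1→5→2, push 4): res(5,2)=15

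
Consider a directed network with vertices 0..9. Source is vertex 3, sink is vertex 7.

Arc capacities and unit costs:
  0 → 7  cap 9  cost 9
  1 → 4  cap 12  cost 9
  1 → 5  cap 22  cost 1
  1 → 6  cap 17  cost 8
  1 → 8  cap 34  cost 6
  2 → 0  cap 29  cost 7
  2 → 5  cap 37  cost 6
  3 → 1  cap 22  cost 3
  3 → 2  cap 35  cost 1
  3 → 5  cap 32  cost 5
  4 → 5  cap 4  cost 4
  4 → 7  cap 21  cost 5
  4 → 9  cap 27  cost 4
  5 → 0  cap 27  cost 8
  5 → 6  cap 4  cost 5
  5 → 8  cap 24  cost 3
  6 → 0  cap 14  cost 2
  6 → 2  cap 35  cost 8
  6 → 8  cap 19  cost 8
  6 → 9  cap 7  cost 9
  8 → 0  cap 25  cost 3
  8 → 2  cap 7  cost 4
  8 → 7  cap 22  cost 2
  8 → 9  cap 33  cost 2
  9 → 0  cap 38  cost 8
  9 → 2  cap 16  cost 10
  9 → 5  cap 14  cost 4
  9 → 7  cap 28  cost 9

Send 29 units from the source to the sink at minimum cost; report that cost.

Minimum cost for 29 units: 317

shortest-cost path #1: 3→1→5→8→7 push 22 @ unit cost 9 (adds 198)
shortest-cost path #2: 3→2→0→7 push 7 @ unit cost 17 (adds 119)
total cost = 317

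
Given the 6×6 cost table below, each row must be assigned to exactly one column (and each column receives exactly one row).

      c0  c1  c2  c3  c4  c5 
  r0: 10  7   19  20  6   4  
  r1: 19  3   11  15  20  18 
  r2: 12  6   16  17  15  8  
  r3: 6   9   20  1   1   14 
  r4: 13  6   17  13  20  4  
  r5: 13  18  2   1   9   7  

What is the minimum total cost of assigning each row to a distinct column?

Minimum assignment cost: 28

optimal assignment: row0→col4 (cost 6), row1→col1 (cost 3), row2→col0 (cost 12), row3→col3 (cost 1), row4→col5 (cost 4), row5→col2 (cost 2)
total = 6 + 3 + 12 + 1 + 4 + 2 = 28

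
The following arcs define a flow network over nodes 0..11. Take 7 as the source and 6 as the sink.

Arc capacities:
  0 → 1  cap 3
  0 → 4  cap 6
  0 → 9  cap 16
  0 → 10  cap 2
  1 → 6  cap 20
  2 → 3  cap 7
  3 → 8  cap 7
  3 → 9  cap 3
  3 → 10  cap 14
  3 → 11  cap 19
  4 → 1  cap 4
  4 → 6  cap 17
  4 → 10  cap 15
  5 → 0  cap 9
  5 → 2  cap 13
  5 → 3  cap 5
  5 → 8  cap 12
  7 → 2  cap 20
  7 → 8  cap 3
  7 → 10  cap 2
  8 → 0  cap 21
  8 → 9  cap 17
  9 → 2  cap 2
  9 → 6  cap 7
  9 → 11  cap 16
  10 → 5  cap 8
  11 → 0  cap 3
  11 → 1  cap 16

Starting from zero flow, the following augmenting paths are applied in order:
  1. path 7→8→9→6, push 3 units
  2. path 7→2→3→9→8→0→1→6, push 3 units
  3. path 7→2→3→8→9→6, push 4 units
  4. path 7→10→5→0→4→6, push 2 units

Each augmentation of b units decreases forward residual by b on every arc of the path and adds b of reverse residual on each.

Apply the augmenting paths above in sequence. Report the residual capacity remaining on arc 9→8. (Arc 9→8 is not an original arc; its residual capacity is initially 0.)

Residual capacity of (9,8): 4

after path 1 (7→8→9→6, push 3): res(9,8)=3
after path 2 (7→2→3→9→8→0→1→6, push 3): res(9,8)=0
after path 3 (7→2→3→8→9→6, push 4): res(9,8)=4
after path 4 (7→10→5→0→4→6, push 2): res(9,8)=4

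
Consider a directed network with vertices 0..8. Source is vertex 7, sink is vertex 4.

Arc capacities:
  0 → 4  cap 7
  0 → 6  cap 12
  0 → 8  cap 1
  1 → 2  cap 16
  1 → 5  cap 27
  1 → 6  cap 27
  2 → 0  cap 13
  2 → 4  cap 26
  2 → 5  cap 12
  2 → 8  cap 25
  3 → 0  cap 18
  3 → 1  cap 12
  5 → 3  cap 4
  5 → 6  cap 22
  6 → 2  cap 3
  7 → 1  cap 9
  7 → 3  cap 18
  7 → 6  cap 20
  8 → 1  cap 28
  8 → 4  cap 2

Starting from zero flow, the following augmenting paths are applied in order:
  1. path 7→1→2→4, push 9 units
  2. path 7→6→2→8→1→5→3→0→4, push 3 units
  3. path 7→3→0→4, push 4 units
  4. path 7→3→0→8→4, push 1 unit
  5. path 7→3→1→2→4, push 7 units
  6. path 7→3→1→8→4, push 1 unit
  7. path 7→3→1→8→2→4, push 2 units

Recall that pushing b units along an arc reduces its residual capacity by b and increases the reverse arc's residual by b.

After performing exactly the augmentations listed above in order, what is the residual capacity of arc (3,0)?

after path 1 (7→1→2→4, push 9): res(3,0)=18
after path 2 (7→6→2→8→1→5→3→0→4, push 3): res(3,0)=15
after path 3 (7→3→0→4, push 4): res(3,0)=11
after path 4 (7→3→0→8→4, push 1): res(3,0)=10
after path 5 (7→3→1→2→4, push 7): res(3,0)=10
after path 6 (7→3→1→8→4, push 1): res(3,0)=10
after path 7 (7→3→1→8→2→4, push 2): res(3,0)=10

Residual capacity of (3,0): 10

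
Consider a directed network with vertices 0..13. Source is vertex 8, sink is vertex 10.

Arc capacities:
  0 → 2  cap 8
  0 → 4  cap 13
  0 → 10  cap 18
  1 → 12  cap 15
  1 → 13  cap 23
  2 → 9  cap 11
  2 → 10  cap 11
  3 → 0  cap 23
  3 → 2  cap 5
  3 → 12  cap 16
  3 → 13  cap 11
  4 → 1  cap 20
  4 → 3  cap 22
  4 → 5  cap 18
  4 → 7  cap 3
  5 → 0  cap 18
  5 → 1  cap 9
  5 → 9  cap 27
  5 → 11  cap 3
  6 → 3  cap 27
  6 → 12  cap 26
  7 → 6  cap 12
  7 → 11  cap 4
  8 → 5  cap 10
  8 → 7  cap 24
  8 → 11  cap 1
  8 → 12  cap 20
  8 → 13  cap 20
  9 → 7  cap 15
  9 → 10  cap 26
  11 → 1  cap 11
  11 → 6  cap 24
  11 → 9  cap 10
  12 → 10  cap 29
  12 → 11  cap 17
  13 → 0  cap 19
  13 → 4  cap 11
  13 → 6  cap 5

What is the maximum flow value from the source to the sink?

augment #1: 8→12→10 bottleneck 20, total now 20
augment #2: 8→5→0→10 bottleneck 10, total now 30
augment #3: 8→11→9→10 bottleneck 1, total now 31
augment #4: 8→13→0→10 bottleneck 8, total now 39
augment #5: 8→7→6→12→10 bottleneck 9, total now 48
augment #6: 8→7→11→9→10 bottleneck 4, total now 52
augment #7: 8→13→0→2→10 bottleneck 8, total now 60
augment #8: 8→7→6→3→2→10 bottleneck 3, total now 63
augment #9: 8→13→0→5→9→10 bottleneck 3, total now 66
augment #10: 8→13→4→5→9→10 bottleneck 1, total now 67

Maximum flow value: 67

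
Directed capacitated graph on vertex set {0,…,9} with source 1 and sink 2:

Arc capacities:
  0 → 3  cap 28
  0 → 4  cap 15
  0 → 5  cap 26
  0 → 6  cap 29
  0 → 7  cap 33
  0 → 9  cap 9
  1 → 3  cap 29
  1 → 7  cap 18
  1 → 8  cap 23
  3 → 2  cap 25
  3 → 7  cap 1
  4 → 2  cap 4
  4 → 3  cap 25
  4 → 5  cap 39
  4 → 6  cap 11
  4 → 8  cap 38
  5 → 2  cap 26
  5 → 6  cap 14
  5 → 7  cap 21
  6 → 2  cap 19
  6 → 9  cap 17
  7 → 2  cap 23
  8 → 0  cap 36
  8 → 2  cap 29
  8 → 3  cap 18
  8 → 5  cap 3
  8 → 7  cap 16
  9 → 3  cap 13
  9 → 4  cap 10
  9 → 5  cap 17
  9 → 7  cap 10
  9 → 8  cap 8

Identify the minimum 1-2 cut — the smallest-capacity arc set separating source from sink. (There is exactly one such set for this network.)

augment #1: 1→3→2 push 25
augment #2: 1→7→2 push 18
augment #3: 1→8→2 push 23
augment #4: 1→3→7→2 push 1
max flow = 67; residual-reachable set from 1 gives S-side
cut edges (S→T): {(1,7), (1,8), (3,2), (3,7)} total cap 67

Min-cut arcs: {(1,7), (1,8), (3,2), (3,7)} (total capacity 67)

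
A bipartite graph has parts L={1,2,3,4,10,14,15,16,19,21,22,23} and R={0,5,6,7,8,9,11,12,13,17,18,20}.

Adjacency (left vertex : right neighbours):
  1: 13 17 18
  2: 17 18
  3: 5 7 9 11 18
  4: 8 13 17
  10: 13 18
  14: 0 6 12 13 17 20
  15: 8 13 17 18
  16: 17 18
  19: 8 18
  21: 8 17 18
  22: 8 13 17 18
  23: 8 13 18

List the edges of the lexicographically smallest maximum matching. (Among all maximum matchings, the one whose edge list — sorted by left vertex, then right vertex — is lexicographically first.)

Lex-smallest maximum matching: {(1,13), (2,17), (3,5), (4,8), (10,18), (14,0)}

|M| = 6 (so the lex-smallest maximum matching has 6 edges)
process left vertices in ascending order; for each, take the smallest-labelled available neighbour that still permits 6 edges overall, or leave it unmatched if none does
lex-smallest matching: {1-13, 2-17, 3-5, 4-8, 10-18, 14-0}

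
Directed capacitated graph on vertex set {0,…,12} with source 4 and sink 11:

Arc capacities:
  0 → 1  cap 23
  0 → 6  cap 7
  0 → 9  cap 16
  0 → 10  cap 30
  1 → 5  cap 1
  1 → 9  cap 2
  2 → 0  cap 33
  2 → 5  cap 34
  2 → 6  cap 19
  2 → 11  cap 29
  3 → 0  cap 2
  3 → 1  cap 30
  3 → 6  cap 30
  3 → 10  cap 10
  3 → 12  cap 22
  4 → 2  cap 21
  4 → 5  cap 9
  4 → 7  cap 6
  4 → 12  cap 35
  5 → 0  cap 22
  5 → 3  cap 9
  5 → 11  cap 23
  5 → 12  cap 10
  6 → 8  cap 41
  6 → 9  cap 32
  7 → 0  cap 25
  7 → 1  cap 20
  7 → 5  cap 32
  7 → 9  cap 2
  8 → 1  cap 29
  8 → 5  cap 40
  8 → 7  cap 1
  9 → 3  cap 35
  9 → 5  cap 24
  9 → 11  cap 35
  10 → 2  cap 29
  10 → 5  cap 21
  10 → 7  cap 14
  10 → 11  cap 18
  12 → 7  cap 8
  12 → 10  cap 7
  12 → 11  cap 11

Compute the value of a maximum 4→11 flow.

Maximum flow value: 62

augment #1: 4→2→11 bottleneck 21, total now 21
augment #2: 4→5→11 bottleneck 9, total now 30
augment #3: 4→12→11 bottleneck 11, total now 41
augment #4: 4→7→5→11 bottleneck 6, total now 47
augment #5: 4→12→10→11 bottleneck 7, total now 54
augment #6: 4→12→7→5→11 bottleneck 8, total now 62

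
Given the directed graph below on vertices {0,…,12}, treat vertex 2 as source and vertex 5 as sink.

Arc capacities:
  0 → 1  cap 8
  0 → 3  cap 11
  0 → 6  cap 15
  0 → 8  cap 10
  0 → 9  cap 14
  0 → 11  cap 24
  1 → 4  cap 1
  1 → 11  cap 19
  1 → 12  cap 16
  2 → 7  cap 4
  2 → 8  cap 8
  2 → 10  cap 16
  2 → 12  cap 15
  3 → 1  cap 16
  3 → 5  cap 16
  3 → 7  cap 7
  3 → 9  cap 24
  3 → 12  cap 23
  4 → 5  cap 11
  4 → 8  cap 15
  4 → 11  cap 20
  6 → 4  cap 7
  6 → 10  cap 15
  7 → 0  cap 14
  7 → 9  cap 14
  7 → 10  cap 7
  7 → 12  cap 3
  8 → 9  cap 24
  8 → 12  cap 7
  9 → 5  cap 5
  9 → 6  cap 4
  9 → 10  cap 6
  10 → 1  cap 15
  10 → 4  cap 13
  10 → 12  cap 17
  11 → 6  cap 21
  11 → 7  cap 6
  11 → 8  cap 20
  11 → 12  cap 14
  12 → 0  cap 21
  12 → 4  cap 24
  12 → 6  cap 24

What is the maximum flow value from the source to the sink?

augment #1: 2→7→9→5 bottleneck 4, total now 4
augment #2: 2→8→9→5 bottleneck 1, total now 5
augment #3: 2→10→4→5 bottleneck 11, total now 16
augment #4: 2→12→0→3→5 bottleneck 11, total now 27

Maximum flow value: 27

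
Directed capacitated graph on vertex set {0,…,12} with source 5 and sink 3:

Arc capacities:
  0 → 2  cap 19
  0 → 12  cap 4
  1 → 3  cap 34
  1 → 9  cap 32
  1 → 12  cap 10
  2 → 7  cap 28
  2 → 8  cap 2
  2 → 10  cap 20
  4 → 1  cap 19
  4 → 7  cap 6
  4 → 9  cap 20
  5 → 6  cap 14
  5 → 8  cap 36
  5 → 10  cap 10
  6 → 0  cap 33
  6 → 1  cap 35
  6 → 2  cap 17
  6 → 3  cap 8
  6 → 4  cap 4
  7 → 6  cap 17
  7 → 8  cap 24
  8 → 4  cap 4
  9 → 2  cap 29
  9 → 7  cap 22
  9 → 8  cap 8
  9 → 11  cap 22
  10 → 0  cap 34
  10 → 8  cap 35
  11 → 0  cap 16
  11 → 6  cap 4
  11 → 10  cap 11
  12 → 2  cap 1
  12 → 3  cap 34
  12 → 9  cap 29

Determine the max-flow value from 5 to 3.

Maximum flow value: 28

augment #1: 5→6→3 bottleneck 8, total now 8
augment #2: 5→6→1→3 bottleneck 6, total now 14
augment #3: 5→8→4→1→3 bottleneck 4, total now 18
augment #4: 5→10→0→12→3 bottleneck 4, total now 22
augment #5: 5→10→0→2→7→6→1→3 bottleneck 6, total now 28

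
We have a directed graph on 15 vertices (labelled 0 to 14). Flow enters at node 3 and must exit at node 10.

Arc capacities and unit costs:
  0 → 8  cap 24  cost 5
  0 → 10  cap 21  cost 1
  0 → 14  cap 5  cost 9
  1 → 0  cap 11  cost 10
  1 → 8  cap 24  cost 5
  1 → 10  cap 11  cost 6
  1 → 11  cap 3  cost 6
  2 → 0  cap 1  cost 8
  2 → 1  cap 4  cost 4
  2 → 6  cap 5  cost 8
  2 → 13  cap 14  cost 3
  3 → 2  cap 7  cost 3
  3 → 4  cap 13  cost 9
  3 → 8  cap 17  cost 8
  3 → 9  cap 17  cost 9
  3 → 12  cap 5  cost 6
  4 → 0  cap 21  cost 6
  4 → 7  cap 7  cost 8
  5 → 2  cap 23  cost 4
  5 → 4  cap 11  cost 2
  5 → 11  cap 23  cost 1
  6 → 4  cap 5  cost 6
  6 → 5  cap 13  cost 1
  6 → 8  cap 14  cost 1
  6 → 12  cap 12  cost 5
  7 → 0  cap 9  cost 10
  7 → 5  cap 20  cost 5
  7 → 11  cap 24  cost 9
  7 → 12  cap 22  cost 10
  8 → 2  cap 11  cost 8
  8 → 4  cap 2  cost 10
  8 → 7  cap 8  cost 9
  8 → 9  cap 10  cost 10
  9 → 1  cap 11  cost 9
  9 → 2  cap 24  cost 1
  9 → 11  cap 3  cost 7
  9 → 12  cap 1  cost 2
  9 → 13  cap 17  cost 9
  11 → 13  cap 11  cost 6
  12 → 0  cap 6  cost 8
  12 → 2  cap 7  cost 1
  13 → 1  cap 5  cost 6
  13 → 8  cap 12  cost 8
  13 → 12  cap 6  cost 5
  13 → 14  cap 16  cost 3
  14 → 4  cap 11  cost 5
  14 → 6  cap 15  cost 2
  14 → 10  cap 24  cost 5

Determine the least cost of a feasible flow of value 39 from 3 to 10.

Minimum cost for 39 units: 671

shortest-cost path #1: 3→2→0→10 push 1 @ unit cost 12 (adds 12)
shortest-cost path #2: 3→2→1→10 push 4 @ unit cost 13 (adds 52)
shortest-cost path #3: 3→2→13→14→10 push 2 @ unit cost 14 (adds 28)
shortest-cost path #4: 3→12→0→10 push 5 @ unit cost 15 (adds 75)
shortest-cost path #5: 3→4→0→10 push 13 @ unit cost 16 (adds 208)
shortest-cost path #6: 3→9→12→0→10 push 1 @ unit cost 20 (adds 20)
shortest-cost path #7: 3→9→2→13→14→10 push 12 @ unit cost 21 (adds 252)
shortest-cost path #8: 3→9→1→10 push 1 @ unit cost 24 (adds 24)
total cost = 671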